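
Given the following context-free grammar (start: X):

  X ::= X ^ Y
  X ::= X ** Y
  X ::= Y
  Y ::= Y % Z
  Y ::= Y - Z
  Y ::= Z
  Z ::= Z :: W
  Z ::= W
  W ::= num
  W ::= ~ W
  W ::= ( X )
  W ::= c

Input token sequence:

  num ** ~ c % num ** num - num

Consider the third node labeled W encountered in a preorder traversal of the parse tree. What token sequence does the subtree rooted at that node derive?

c

[X [X [X [Y [Z [W num]]]] ** [Y [Y [Z [W ~ [W c]]]] % [Z [W num]]]] ** [Y [Y [Z [W num]]] - [Z [W num]]]]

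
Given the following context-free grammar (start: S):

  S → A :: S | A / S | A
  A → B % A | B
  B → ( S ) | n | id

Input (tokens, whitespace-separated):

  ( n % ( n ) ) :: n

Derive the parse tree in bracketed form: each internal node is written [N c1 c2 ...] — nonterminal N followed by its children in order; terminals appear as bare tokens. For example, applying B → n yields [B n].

[S [A [B ( [S [A [B n] % [A [B ( [S [A [B n]]] )]]]] )]] :: [S [A [B n]]]]

S
A :: S
B :: S
( S ) :: S
( A ) :: S
( B % A ) :: S
( n % A ) :: S
( n % B ) :: S
( n % ( S ) ) :: S
( n % ( A ) ) :: S
( n % ( B ) ) :: S
( n % ( n ) ) :: S
( n % ( n ) ) :: A
( n % ( n ) ) :: B
( n % ( n ) ) :: n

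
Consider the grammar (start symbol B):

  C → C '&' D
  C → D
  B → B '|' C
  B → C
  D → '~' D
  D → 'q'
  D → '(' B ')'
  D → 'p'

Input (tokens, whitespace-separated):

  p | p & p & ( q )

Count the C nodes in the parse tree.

5

[B [B [C [D p]]] | [C [C [C [D p]] & [D p]] & [D ( [B [C [D q]]] )]]]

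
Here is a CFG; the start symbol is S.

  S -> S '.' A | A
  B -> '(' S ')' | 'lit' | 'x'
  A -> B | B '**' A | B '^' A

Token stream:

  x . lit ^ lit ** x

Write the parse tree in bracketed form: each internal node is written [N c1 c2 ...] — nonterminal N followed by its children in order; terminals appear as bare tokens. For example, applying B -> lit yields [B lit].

S
S . A
A . A
B . A
x . A
x . B ^ A
x . lit ^ A
x . lit ^ B ** A
x . lit ^ lit ** A
x . lit ^ lit ** B
x . lit ^ lit ** x

[S [S [A [B x]]] . [A [B lit] ^ [A [B lit] ** [A [B x]]]]]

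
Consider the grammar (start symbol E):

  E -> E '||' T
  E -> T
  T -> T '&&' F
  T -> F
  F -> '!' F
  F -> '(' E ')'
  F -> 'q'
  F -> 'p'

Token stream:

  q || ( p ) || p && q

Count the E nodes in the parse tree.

4

[E [E [E [T [F q]]] || [T [F ( [E [T [F p]]] )]]] || [T [T [F p]] && [F q]]]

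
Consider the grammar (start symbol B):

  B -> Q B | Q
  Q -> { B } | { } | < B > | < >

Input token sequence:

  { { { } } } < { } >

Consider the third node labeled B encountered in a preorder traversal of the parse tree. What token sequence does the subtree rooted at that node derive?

[B [Q { [B [Q { [B [Q { }]] }]] }] [B [Q < [B [Q { }]] >]]]

{ }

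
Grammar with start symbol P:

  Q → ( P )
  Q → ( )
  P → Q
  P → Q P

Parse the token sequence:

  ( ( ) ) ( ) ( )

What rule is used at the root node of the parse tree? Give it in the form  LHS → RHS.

[P [Q ( [P [Q ( )]] )] [P [Q ( )] [P [Q ( )]]]]

P → Q P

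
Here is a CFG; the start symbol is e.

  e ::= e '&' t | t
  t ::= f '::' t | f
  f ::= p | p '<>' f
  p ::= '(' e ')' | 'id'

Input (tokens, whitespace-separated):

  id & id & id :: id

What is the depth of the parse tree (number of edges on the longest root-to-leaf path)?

6

[e [e [e [t [f [p id]]]] & [t [f [p id]]]] & [t [f [p id]] :: [t [f [p id]]]]]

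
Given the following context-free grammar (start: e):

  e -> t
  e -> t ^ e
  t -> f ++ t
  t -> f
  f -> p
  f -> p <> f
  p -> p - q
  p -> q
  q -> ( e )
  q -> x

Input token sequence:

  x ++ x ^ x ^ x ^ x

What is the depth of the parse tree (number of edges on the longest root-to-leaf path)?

[e [t [f [p [q x]]] ++ [t [f [p [q x]]]]] ^ [e [t [f [p [q x]]]] ^ [e [t [f [p [q x]]]] ^ [e [t [f [p [q x]]]]]]]]

8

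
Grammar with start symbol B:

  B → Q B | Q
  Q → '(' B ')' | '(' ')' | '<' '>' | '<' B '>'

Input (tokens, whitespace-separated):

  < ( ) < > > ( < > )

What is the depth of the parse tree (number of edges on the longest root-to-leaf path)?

5

[B [Q < [B [Q ( )] [B [Q < >]]] >] [B [Q ( [B [Q < >]] )]]]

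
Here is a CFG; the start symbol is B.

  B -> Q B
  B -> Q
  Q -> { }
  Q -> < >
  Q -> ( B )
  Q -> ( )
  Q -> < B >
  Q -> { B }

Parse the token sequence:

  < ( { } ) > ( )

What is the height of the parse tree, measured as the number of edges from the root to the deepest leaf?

[B [Q < [B [Q ( [B [Q { }]] )]] >] [B [Q ( )]]]

6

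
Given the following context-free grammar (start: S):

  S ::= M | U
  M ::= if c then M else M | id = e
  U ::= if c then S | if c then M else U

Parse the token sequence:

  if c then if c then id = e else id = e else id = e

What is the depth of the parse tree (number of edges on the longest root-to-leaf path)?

4

[S [M if c then [M if c then [M id = e] else [M id = e]] else [M id = e]]]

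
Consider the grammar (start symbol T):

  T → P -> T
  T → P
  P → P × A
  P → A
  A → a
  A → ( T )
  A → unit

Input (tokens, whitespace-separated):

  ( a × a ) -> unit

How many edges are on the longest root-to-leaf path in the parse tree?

[T [P [A ( [T [P [P [A a]] × [A a]]] )]] -> [T [P [A unit]]]]

7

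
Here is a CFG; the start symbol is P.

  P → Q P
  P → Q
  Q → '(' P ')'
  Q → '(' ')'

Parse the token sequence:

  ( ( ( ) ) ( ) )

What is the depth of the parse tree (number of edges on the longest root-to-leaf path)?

6

[P [Q ( [P [Q ( [P [Q ( )]] )] [P [Q ( )]]] )]]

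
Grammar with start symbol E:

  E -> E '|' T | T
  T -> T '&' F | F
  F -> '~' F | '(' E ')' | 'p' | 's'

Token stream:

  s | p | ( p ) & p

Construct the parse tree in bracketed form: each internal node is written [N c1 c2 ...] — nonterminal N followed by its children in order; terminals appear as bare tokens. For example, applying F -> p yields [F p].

E
E | T
E | T | T
T | T | T
F | T | T
s | T | T
s | F | T
s | p | T
s | p | T & F
s | p | F & F
s | p | ( E ) & F
s | p | ( T ) & F
s | p | ( F ) & F
s | p | ( p ) & F
s | p | ( p ) & p

[E [E [E [T [F s]]] | [T [F p]]] | [T [T [F ( [E [T [F p]]] )]] & [F p]]]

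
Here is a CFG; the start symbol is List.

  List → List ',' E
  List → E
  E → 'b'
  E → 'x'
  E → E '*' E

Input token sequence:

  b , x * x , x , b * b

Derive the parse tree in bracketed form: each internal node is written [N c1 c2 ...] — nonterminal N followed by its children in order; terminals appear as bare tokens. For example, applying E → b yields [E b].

List
List , E
List , E , E
List , E , E , E
E , E , E , E
b , E , E , E
b , E * E , E , E
b , x * E , E , E
b , x * x , E , E
b , x * x , x , E
b , x * x , x , E * E
b , x * x , x , b * E
b , x * x , x , b * b

[List [List [List [List [E b]] , [E [E x] * [E x]]] , [E x]] , [E [E b] * [E b]]]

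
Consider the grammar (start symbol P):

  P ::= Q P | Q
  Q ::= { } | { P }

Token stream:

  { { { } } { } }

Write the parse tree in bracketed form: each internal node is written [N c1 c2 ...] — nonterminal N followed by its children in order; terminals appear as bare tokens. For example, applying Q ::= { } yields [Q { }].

[P [Q { [P [Q { [P [Q { }]] }] [P [Q { }]]] }]]

P
Q
{ P }
{ Q P }
{ { P } P }
{ { Q } P }
{ { { } } P }
{ { { } } Q }
{ { { } } { } }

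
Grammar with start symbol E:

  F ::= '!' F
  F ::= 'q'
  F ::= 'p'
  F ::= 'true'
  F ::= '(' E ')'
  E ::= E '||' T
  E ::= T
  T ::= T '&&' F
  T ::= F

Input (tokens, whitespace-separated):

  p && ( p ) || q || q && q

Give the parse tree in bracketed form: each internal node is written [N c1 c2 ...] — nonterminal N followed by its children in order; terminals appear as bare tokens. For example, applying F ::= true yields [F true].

[E [E [E [T [T [F p]] && [F ( [E [T [F p]]] )]]] || [T [F q]]] || [T [T [F q]] && [F q]]]

E
E || T
E || T || T
T || T || T
T && F || T || T
F && F || T || T
p && F || T || T
p && ( E ) || T || T
p && ( T ) || T || T
p && ( F ) || T || T
p && ( p ) || T || T
p && ( p ) || F || T
p && ( p ) || q || T
p && ( p ) || q || T && F
p && ( p ) || q || F && F
p && ( p ) || q || q && F
p && ( p ) || q || q && q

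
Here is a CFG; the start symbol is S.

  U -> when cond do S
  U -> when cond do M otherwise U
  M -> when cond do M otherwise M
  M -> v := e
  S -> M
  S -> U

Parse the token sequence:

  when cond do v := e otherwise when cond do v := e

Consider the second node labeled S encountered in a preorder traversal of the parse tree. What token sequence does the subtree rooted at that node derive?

v := e

[S [U when cond do [M v := e] otherwise [U when cond do [S [M v := e]]]]]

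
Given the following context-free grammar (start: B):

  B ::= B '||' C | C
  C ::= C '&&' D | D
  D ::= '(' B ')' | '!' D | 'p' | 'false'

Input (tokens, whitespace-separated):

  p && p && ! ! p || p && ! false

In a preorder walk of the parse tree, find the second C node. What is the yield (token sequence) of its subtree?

p && p

[B [B [C [C [C [D p]] && [D p]] && [D ! [D ! [D p]]]]] || [C [C [D p]] && [D ! [D false]]]]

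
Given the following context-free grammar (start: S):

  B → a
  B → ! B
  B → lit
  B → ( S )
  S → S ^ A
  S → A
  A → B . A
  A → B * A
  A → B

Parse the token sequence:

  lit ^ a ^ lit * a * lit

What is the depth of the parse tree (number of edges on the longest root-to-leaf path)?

5

[S [S [S [A [B lit]]] ^ [A [B a]]] ^ [A [B lit] * [A [B a] * [A [B lit]]]]]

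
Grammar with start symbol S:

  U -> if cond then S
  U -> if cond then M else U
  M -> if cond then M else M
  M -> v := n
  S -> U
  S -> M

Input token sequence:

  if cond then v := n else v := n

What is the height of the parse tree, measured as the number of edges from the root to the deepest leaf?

[S [M if cond then [M v := n] else [M v := n]]]

3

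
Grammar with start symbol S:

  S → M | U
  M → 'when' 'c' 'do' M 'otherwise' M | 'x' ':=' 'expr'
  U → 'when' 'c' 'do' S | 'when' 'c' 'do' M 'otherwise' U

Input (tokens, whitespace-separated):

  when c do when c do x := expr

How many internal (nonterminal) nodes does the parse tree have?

6

[S [U when c do [S [U when c do [S [M x := expr]]]]]]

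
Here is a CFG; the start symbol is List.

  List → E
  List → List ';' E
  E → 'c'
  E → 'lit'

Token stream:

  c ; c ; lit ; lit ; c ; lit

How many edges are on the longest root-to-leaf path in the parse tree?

7

[List [List [List [List [List [List [E c]] ; [E c]] ; [E lit]] ; [E lit]] ; [E c]] ; [E lit]]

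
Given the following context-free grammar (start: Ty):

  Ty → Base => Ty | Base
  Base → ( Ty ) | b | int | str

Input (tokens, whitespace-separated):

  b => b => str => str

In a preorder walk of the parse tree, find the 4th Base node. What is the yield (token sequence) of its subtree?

str

[Ty [Base b] => [Ty [Base b] => [Ty [Base str] => [Ty [Base str]]]]]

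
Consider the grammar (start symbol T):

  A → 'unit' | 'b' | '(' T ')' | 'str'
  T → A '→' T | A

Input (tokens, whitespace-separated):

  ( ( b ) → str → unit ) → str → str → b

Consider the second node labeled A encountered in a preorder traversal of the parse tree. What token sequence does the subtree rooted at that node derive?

( b )

[T [A ( [T [A ( [T [A b]] )] → [T [A str] → [T [A unit]]]] )] → [T [A str] → [T [A str] → [T [A b]]]]]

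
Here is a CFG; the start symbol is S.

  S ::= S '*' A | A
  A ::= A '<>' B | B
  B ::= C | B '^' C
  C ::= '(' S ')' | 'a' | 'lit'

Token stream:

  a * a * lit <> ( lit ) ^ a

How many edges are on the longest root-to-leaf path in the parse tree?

9

[S [S [S [A [B [C a]]]] * [A [B [C a]]]] * [A [A [B [C lit]]] <> [B [B [C ( [S [A [B [C lit]]]] )]] ^ [C a]]]]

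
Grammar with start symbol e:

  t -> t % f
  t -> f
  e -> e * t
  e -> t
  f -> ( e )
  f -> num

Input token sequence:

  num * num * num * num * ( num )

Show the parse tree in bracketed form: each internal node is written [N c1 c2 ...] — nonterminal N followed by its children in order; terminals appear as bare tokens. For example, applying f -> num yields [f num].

e
e * t
e * t * t
e * t * t * t
e * t * t * t * t
t * t * t * t * t
f * t * t * t * t
num * t * t * t * t
num * f * t * t * t
num * num * t * t * t
num * num * f * t * t
num * num * num * t * t
num * num * num * f * t
num * num * num * num * t
num * num * num * num * f
num * num * num * num * ( e )
num * num * num * num * ( t )
num * num * num * num * ( f )
num * num * num * num * ( num )

[e [e [e [e [e [t [f num]]] * [t [f num]]] * [t [f num]]] * [t [f num]]] * [t [f ( [e [t [f num]]] )]]]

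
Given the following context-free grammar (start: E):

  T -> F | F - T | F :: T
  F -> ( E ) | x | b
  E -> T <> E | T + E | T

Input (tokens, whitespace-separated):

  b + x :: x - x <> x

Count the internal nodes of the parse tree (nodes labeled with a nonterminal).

13

[E [T [F b]] + [E [T [F x] :: [T [F x] - [T [F x]]]] <> [E [T [F x]]]]]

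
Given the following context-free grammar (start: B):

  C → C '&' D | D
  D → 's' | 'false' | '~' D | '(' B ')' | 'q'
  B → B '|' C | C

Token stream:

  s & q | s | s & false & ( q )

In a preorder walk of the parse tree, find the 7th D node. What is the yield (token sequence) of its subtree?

[B [B [B [C [C [D s]] & [D q]]] | [C [D s]]] | [C [C [C [D s]] & [D false]] & [D ( [B [C [D q]]] )]]]

q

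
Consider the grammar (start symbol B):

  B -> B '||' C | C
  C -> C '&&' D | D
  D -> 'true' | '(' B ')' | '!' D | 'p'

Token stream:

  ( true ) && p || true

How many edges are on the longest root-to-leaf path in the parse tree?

8

[B [B [C [C [D ( [B [C [D true]]] )]] && [D p]]] || [C [D true]]]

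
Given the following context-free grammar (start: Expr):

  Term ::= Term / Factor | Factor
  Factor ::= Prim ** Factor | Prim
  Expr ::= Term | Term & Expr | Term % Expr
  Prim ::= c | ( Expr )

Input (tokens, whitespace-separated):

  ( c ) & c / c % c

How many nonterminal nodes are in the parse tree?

[Expr [Term [Factor [Prim ( [Expr [Term [Factor [Prim c]]]] )]]] & [Expr [Term [Term [Factor [Prim c]]] / [Factor [Prim c]]] % [Expr [Term [Factor [Prim c]]]]]]

19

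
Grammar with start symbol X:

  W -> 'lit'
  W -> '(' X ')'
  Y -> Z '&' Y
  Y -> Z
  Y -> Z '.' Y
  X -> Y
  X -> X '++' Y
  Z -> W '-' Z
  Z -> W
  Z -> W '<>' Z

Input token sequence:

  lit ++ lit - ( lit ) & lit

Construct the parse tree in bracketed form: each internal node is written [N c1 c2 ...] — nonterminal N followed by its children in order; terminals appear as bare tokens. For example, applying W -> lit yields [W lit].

[X [X [Y [Z [W lit]]]] ++ [Y [Z [W lit] - [Z [W ( [X [Y [Z [W lit]]]] )]]] & [Y [Z [W lit]]]]]

X
X ++ Y
Y ++ Y
Z ++ Y
W ++ Y
lit ++ Y
lit ++ Z & Y
lit ++ W - Z & Y
lit ++ lit - Z & Y
lit ++ lit - W & Y
lit ++ lit - ( X ) & Y
lit ++ lit - ( Y ) & Y
lit ++ lit - ( Z ) & Y
lit ++ lit - ( W ) & Y
lit ++ lit - ( lit ) & Y
lit ++ lit - ( lit ) & Z
lit ++ lit - ( lit ) & W
lit ++ lit - ( lit ) & lit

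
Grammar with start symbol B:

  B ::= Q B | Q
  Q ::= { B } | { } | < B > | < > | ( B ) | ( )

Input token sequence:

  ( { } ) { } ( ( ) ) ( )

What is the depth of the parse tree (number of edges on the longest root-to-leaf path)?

[B [Q ( [B [Q { }]] )] [B [Q { }] [B [Q ( [B [Q ( )]] )] [B [Q ( )]]]]]

6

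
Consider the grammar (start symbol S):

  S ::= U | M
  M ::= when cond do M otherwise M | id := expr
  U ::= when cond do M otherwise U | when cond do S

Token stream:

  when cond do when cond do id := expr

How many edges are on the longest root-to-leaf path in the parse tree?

[S [U when cond do [S [U when cond do [S [M id := expr]]]]]]

6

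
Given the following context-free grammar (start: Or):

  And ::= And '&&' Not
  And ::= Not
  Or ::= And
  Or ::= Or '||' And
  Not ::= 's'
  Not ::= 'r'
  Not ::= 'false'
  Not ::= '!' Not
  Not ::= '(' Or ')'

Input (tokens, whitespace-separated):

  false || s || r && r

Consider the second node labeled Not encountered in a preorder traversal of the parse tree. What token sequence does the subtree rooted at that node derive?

[Or [Or [Or [And [Not false]]] || [And [Not s]]] || [And [And [Not r]] && [Not r]]]

s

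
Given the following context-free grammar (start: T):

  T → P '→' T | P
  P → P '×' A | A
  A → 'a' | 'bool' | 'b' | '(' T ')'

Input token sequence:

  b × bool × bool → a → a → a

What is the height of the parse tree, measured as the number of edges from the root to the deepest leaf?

[T [P [P [P [A b]] × [A bool]] × [A bool]] → [T [P [A a]] → [T [P [A a]] → [T [P [A a]]]]]]

6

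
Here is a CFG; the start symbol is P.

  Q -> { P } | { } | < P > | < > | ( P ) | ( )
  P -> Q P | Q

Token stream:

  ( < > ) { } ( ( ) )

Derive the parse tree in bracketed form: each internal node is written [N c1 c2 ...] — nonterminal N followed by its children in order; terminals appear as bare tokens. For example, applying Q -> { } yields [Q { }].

P
Q P
( P ) P
( Q ) P
( < > ) P
( < > ) Q P
( < > ) { } P
( < > ) { } Q
( < > ) { } ( P )
( < > ) { } ( Q )
( < > ) { } ( ( ) )

[P [Q ( [P [Q < >]] )] [P [Q { }] [P [Q ( [P [Q ( )]] )]]]]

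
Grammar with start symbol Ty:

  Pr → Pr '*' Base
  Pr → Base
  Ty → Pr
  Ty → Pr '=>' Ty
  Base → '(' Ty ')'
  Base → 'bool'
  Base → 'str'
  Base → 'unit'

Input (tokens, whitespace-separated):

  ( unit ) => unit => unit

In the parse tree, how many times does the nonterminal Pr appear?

4

[Ty [Pr [Base ( [Ty [Pr [Base unit]]] )]] => [Ty [Pr [Base unit]] => [Ty [Pr [Base unit]]]]]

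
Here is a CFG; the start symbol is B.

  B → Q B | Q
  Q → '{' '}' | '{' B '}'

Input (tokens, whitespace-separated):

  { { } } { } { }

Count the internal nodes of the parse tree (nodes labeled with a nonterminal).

[B [Q { [B [Q { }]] }] [B [Q { }] [B [Q { }]]]]

8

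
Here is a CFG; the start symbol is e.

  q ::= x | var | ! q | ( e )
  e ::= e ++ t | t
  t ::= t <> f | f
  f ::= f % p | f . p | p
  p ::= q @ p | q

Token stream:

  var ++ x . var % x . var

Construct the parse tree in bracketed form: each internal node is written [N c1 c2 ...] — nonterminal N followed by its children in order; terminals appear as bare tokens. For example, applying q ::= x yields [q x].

e
e ++ t
t ++ t
f ++ t
p ++ t
q ++ t
var ++ t
var ++ f
var ++ f . p
var ++ f % p . p
var ++ f . p % p . p
var ++ p . p % p . p
var ++ q . p % p . p
var ++ x . p % p . p
var ++ x . q % p . p
var ++ x . var % p . p
var ++ x . var % q . p
var ++ x . var % x . p
var ++ x . var % x . q
var ++ x . var % x . var

[e [e [t [f [p [q var]]]]] ++ [t [f [f [f [f [p [q x]]] . [p [q var]]] % [p [q x]]] . [p [q var]]]]]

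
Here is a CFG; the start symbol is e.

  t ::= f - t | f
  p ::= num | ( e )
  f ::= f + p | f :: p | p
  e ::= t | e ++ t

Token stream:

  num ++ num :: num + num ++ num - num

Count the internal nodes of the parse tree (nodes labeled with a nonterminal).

[e [e [e [t [f [p num]]]] ++ [t [f [f [f [p num]] :: [p num]] + [p num]]]] ++ [t [f [p num]] - [t [f [p num]]]]]

19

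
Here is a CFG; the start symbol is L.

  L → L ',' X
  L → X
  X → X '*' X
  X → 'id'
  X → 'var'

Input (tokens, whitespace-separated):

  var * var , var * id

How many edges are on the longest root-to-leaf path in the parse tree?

[L [L [X [X var] * [X var]]] , [X [X var] * [X id]]]

4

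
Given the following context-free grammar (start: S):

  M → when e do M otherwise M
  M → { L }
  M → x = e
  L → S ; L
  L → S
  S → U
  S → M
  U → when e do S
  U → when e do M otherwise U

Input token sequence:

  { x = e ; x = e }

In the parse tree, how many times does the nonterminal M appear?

[S [M { [L [S [M x = e]] ; [L [S [M x = e]]]] }]]

3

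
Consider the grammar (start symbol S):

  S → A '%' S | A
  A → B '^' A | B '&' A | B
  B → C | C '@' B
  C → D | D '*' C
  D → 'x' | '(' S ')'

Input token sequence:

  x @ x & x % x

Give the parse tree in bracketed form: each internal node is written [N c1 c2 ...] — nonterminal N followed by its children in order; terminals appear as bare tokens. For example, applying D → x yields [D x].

S
A % S
B & A % S
C @ B & A % S
D @ B & A % S
x @ B & A % S
x @ C & A % S
x @ D & A % S
x @ x & A % S
x @ x & B % S
x @ x & C % S
x @ x & D % S
x @ x & x % S
x @ x & x % A
x @ x & x % B
x @ x & x % C
x @ x & x % D
x @ x & x % x

[S [A [B [C [D x]] @ [B [C [D x]]]] & [A [B [C [D x]]]]] % [S [A [B [C [D x]]]]]]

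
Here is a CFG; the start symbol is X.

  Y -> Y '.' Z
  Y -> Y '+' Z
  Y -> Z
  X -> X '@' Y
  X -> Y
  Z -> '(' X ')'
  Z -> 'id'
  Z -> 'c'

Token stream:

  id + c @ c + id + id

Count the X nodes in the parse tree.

[X [X [Y [Y [Z id]] + [Z c]]] @ [Y [Y [Y [Z c]] + [Z id]] + [Z id]]]

2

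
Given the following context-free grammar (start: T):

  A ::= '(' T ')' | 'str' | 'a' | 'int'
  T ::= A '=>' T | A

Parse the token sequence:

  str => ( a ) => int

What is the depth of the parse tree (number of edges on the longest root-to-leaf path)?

5

[T [A str] => [T [A ( [T [A a]] )] => [T [A int]]]]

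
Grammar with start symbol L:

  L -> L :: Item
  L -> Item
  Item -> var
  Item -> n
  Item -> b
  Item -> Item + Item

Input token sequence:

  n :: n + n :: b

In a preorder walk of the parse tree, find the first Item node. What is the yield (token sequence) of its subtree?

n

[L [L [L [Item n]] :: [Item [Item n] + [Item n]]] :: [Item b]]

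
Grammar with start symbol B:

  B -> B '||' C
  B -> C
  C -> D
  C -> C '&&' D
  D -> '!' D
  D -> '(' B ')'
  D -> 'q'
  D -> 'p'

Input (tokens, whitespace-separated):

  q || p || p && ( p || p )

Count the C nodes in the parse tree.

[B [B [B [C [D q]]] || [C [D p]]] || [C [C [D p]] && [D ( [B [B [C [D p]]] || [C [D p]]] )]]]

6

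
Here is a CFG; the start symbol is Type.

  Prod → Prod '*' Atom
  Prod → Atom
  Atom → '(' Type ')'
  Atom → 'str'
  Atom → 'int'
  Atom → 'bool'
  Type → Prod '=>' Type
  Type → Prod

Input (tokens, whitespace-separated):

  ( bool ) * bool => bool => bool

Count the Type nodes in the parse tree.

[Type [Prod [Prod [Atom ( [Type [Prod [Atom bool]]] )]] * [Atom bool]] => [Type [Prod [Atom bool]] => [Type [Prod [Atom bool]]]]]

4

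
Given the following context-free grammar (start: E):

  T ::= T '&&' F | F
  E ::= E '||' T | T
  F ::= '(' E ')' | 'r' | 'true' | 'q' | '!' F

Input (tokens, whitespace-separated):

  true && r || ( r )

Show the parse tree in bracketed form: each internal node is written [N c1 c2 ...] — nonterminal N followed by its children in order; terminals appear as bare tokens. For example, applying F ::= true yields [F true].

E
E || T
T || T
T && F || T
F && F || T
true && F || T
true && r || T
true && r || F
true && r || ( E )
true && r || ( T )
true && r || ( F )
true && r || ( r )

[E [E [T [T [F true]] && [F r]]] || [T [F ( [E [T [F r]]] )]]]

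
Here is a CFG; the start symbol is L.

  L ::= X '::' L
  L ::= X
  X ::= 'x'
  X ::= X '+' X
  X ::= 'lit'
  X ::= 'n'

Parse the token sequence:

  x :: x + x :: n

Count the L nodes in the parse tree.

3

[L [X x] :: [L [X [X x] + [X x]] :: [L [X n]]]]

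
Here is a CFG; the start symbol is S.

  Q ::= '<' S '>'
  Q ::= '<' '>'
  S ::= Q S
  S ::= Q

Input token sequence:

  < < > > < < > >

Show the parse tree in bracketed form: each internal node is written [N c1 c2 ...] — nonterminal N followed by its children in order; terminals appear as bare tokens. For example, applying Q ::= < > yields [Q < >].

S
Q S
< S > S
< Q > S
< < > > S
< < > > Q
< < > > < S >
< < > > < Q >
< < > > < < > >

[S [Q < [S [Q < >]] >] [S [Q < [S [Q < >]] >]]]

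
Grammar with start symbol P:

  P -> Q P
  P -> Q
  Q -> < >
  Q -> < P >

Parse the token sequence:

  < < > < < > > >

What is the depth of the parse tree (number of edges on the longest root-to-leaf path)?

[P [Q < [P [Q < >] [P [Q < [P [Q < >]] >]]] >]]

7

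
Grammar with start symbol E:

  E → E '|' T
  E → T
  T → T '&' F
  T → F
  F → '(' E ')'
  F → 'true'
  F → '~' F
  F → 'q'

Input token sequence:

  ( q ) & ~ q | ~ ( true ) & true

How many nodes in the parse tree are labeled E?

4

[E [E [T [T [F ( [E [T [F q]]] )]] & [F ~ [F q]]]] | [T [T [F ~ [F ( [E [T [F true]]] )]]] & [F true]]]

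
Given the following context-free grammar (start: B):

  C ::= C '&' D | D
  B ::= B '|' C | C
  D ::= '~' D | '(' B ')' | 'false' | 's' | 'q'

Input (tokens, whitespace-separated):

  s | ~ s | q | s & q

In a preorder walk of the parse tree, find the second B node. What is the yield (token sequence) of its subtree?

s | ~ s | q

[B [B [B [B [C [D s]]] | [C [D ~ [D s]]]] | [C [D q]]] | [C [C [D s]] & [D q]]]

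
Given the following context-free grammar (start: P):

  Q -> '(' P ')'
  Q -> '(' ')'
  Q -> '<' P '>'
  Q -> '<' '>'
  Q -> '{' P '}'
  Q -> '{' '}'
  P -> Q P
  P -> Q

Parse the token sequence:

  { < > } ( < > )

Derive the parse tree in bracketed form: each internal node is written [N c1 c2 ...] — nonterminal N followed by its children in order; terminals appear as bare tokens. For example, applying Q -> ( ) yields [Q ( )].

P
Q P
{ P } P
{ Q } P
{ < > } P
{ < > } Q
{ < > } ( P )
{ < > } ( Q )
{ < > } ( < > )

[P [Q { [P [Q < >]] }] [P [Q ( [P [Q < >]] )]]]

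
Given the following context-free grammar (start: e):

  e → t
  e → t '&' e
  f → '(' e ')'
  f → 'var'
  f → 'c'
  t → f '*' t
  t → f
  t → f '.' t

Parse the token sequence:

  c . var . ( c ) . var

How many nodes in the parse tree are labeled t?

[e [t [f c] . [t [f var] . [t [f ( [e [t [f c]]] )] . [t [f var]]]]]]

5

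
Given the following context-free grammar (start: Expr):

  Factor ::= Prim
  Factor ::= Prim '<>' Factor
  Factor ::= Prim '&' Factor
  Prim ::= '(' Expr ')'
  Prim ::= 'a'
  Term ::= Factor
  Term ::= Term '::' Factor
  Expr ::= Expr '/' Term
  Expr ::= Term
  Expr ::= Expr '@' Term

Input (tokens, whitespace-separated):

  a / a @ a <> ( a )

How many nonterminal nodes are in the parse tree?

[Expr [Expr [Expr [Term [Factor [Prim a]]]] / [Term [Factor [Prim a]]]] @ [Term [Factor [Prim a] <> [Factor [Prim ( [Expr [Term [Factor [Prim a]]]] )]]]]]

18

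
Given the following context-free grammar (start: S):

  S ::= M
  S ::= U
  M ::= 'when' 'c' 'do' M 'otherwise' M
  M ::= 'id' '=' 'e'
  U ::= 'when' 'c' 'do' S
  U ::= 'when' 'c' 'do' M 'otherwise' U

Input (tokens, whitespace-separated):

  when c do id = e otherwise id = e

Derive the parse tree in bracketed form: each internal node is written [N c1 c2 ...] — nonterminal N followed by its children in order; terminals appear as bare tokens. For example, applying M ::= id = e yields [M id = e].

[S [M when c do [M id = e] otherwise [M id = e]]]

S
M
when c do M otherwise M
when c do id = e otherwise M
when c do id = e otherwise id = e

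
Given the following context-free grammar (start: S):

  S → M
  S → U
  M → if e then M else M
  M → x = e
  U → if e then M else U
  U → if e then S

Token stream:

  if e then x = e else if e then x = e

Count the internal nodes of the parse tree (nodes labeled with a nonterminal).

6

[S [U if e then [M x = e] else [U if e then [S [M x = e]]]]]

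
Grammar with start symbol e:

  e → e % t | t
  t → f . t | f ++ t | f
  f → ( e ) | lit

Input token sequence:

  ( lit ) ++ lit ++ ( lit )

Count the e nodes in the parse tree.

[e [t [f ( [e [t [f lit]]] )] ++ [t [f lit] ++ [t [f ( [e [t [f lit]]] )]]]]]

3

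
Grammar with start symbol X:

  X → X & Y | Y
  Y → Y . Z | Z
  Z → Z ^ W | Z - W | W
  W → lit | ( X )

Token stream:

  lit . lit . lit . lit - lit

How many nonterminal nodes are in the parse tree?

15

[X [Y [Y [Y [Y [Z [W lit]]] . [Z [W lit]]] . [Z [W lit]]] . [Z [Z [W lit]] - [W lit]]]]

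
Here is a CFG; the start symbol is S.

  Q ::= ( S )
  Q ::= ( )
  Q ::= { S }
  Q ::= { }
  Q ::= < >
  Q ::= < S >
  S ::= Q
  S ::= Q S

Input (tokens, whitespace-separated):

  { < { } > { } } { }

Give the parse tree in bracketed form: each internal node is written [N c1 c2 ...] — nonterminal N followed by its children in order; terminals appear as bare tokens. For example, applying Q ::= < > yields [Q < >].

S
Q S
{ S } S
{ Q S } S
{ < S > S } S
{ < Q > S } S
{ < { } > S } S
{ < { } > Q } S
{ < { } > { } } S
{ < { } > { } } Q
{ < { } > { } } { }

[S [Q { [S [Q < [S [Q { }]] >] [S [Q { }]]] }] [S [Q { }]]]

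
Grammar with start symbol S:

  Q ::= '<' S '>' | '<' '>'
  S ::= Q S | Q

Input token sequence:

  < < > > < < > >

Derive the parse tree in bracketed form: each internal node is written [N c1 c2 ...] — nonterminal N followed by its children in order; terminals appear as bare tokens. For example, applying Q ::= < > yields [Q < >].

S
Q S
< S > S
< Q > S
< < > > S
< < > > Q
< < > > < S >
< < > > < Q >
< < > > < < > >

[S [Q < [S [Q < >]] >] [S [Q < [S [Q < >]] >]]]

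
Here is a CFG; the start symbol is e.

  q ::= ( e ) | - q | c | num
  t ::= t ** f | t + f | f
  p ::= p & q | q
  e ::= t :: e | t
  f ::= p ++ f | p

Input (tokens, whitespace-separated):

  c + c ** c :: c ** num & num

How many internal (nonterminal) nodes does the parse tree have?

24

[e [t [t [t [f [p [q c]]]] + [f [p [q c]]]] ** [f [p [q c]]]] :: [e [t [t [f [p [q c]]]] ** [f [p [p [q num]] & [q num]]]]]]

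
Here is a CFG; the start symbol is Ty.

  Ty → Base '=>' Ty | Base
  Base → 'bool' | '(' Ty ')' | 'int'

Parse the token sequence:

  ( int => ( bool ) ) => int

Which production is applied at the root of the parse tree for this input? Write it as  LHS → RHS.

Ty → Base '=>' Ty

[Ty [Base ( [Ty [Base int] => [Ty [Base ( [Ty [Base bool]] )]]] )] => [Ty [Base int]]]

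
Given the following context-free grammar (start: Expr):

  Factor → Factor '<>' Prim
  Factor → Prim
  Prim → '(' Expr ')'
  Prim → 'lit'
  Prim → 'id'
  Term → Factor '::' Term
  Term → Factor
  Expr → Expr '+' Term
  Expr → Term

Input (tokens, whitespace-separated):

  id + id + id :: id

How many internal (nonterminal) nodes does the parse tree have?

15

[Expr [Expr [Expr [Term [Factor [Prim id]]]] + [Term [Factor [Prim id]]]] + [Term [Factor [Prim id]] :: [Term [Factor [Prim id]]]]]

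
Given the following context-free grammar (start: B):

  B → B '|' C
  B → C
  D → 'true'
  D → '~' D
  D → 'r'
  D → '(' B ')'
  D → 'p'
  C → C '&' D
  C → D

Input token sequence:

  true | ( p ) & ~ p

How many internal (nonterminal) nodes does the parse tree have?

12

[B [B [C [D true]]] | [C [C [D ( [B [C [D p]]] )]] & [D ~ [D p]]]]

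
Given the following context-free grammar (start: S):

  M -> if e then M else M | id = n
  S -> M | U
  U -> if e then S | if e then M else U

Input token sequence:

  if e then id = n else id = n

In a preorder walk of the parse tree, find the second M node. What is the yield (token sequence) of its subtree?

[S [M if e then [M id = n] else [M id = n]]]

id = n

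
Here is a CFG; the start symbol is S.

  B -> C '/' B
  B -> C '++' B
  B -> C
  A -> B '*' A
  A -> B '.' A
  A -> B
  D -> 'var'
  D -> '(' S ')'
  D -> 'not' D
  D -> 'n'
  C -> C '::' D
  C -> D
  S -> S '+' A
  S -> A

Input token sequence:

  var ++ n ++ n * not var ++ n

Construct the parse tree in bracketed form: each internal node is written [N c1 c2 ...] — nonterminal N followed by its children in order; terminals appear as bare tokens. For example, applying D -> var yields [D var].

[S [A [B [C [D var]] ++ [B [C [D n]] ++ [B [C [D n]]]]] * [A [B [C [D not [D var]]] ++ [B [C [D n]]]]]]]

S
A
B * A
C ++ B * A
D ++ B * A
var ++ B * A
var ++ C ++ B * A
var ++ D ++ B * A
var ++ n ++ B * A
var ++ n ++ C * A
var ++ n ++ D * A
var ++ n ++ n * A
var ++ n ++ n * B
var ++ n ++ n * C ++ B
var ++ n ++ n * D ++ B
var ++ n ++ n * not D ++ B
var ++ n ++ n * not var ++ B
var ++ n ++ n * not var ++ C
var ++ n ++ n * not var ++ D
var ++ n ++ n * not var ++ n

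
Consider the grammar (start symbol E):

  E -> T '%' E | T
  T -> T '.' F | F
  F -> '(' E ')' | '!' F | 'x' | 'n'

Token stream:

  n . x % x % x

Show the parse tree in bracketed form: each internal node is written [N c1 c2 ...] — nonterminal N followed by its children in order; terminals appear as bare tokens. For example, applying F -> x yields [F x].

E
T % E
T . F % E
F . F % E
n . F % E
n . x % E
n . x % T % E
n . x % F % E
n . x % x % E
n . x % x % T
n . x % x % F
n . x % x % x

[E [T [T [F n]] . [F x]] % [E [T [F x]] % [E [T [F x]]]]]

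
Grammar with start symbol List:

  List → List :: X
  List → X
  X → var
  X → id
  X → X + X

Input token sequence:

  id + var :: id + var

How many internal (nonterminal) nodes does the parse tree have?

[List [List [X [X id] + [X var]]] :: [X [X id] + [X var]]]

8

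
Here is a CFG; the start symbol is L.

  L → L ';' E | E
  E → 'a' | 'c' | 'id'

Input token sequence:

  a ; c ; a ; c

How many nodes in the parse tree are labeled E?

[L [L [L [L [E a]] ; [E c]] ; [E a]] ; [E c]]

4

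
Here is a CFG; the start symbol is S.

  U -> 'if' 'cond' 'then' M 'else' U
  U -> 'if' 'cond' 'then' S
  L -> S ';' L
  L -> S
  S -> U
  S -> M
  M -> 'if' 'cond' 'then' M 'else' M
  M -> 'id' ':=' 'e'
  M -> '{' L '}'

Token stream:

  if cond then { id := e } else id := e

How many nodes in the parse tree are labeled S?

2

[S [M if cond then [M { [L [S [M id := e]]] }] else [M id := e]]]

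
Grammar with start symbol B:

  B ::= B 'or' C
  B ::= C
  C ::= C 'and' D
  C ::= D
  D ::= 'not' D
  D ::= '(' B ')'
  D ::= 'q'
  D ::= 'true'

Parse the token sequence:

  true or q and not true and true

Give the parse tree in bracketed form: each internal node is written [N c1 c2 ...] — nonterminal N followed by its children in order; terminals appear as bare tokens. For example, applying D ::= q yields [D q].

[B [B [C [D true]]] or [C [C [C [D q]] and [D not [D true]]] and [D true]]]

B
B or C
C or C
D or C
true or C
true or C and D
true or C and D and D
true or D and D and D
true or q and D and D
true or q and not D and D
true or q and not true and D
true or q and not true and true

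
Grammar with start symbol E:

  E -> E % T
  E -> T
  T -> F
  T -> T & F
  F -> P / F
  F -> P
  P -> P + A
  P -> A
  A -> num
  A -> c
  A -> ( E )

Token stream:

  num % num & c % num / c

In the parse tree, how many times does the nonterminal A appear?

5

[E [E [E [T [F [P [A num]]]]] % [T [T [F [P [A num]]]] & [F [P [A c]]]]] % [T [F [P [A num]] / [F [P [A c]]]]]]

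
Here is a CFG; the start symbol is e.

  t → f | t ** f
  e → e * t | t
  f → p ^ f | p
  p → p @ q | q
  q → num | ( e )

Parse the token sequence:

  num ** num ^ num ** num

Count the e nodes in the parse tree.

1

[e [t [t [t [f [p [q num]]]] ** [f [p [q num]] ^ [f [p [q num]]]]] ** [f [p [q num]]]]]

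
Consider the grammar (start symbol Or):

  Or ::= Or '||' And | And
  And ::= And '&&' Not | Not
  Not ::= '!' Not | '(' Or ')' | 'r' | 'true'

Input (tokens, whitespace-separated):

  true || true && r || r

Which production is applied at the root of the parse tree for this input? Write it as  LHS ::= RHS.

[Or [Or [Or [And [Not true]]] || [And [And [Not true]] && [Not r]]] || [And [Not r]]]

Or ::= Or '||' And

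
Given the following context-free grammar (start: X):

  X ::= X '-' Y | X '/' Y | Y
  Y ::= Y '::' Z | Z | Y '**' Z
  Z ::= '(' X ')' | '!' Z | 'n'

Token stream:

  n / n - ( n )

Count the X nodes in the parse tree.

4

[X [X [X [Y [Z n]]] / [Y [Z n]]] - [Y [Z ( [X [Y [Z n]]] )]]]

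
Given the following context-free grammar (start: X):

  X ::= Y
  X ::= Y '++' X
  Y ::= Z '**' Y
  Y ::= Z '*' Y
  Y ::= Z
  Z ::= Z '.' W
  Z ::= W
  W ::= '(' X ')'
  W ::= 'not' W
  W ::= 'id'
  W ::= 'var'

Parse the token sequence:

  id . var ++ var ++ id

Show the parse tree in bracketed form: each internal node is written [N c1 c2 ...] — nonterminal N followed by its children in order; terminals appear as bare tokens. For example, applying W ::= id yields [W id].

X
Y ++ X
Z ++ X
Z . W ++ X
W . W ++ X
id . W ++ X
id . var ++ X
id . var ++ Y ++ X
id . var ++ Z ++ X
id . var ++ W ++ X
id . var ++ var ++ X
id . var ++ var ++ Y
id . var ++ var ++ Z
id . var ++ var ++ W
id . var ++ var ++ id

[X [Y [Z [Z [W id]] . [W var]]] ++ [X [Y [Z [W var]]] ++ [X [Y [Z [W id]]]]]]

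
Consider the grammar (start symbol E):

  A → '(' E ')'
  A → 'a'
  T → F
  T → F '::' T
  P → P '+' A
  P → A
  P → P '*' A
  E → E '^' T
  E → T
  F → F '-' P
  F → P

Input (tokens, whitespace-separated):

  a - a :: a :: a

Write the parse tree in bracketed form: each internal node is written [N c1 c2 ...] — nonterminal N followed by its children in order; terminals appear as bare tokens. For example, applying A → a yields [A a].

E
T
F :: T
F - P :: T
P - P :: T
A - P :: T
a - P :: T
a - A :: T
a - a :: T
a - a :: F :: T
a - a :: P :: T
a - a :: A :: T
a - a :: a :: T
a - a :: a :: F
a - a :: a :: P
a - a :: a :: A
a - a :: a :: a

[E [T [F [F [P [A a]]] - [P [A a]]] :: [T [F [P [A a]]] :: [T [F [P [A a]]]]]]]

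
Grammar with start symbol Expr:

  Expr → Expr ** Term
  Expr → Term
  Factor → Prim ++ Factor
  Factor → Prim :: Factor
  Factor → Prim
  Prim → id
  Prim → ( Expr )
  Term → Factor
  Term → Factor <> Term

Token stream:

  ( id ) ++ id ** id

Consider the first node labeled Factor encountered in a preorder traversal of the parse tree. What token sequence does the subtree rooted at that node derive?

[Expr [Expr [Term [Factor [Prim ( [Expr [Term [Factor [Prim id]]]] )] ++ [Factor [Prim id]]]]] ** [Term [Factor [Prim id]]]]

( id ) ++ id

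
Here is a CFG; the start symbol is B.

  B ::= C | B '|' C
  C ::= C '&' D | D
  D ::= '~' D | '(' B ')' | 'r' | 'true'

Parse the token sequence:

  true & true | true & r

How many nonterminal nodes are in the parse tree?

[B [B [C [C [D true]] & [D true]]] | [C [C [D true]] & [D r]]]

10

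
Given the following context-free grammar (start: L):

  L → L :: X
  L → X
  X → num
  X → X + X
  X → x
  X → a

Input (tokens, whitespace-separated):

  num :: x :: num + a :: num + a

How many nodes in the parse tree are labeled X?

8

[L [L [L [L [X num]] :: [X x]] :: [X [X num] + [X a]]] :: [X [X num] + [X a]]]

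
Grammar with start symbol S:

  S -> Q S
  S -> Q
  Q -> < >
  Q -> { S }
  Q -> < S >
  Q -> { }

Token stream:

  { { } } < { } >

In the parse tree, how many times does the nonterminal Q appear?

[S [Q { [S [Q { }]] }] [S [Q < [S [Q { }]] >]]]

4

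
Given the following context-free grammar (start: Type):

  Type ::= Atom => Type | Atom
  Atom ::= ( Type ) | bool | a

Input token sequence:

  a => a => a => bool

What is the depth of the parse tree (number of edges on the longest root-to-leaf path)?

5

[Type [Atom a] => [Type [Atom a] => [Type [Atom a] => [Type [Atom bool]]]]]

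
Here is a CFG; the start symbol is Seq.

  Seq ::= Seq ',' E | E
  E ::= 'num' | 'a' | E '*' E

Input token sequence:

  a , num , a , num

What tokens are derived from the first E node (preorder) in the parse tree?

a

[Seq [Seq [Seq [Seq [E a]] , [E num]] , [E a]] , [E num]]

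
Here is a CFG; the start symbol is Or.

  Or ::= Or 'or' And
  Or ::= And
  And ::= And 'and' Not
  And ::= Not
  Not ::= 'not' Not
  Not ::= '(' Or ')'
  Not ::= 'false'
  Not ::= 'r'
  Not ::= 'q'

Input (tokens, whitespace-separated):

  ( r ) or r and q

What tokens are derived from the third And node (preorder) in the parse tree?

[Or [Or [And [Not ( [Or [And [Not r]]] )]]] or [And [And [Not r]] and [Not q]]]

r and q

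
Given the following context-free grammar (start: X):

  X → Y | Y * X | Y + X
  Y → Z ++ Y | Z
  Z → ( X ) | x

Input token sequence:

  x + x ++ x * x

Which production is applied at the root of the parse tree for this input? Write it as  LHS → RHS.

X → Y + X

[X [Y [Z x]] + [X [Y [Z x] ++ [Y [Z x]]] * [X [Y [Z x]]]]]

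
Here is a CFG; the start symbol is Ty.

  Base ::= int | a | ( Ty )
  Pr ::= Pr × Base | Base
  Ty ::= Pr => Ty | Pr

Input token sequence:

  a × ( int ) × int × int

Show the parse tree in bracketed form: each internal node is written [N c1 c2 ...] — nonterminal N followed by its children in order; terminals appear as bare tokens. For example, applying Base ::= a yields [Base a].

Ty
Pr
Pr × Base
Pr × Base × Base
Pr × Base × Base × Base
Base × Base × Base × Base
a × Base × Base × Base
a × ( Ty ) × Base × Base
a × ( Pr ) × Base × Base
a × ( Base ) × Base × Base
a × ( int ) × Base × Base
a × ( int ) × int × Base
a × ( int ) × int × int

[Ty [Pr [Pr [Pr [Pr [Base a]] × [Base ( [Ty [Pr [Base int]]] )]] × [Base int]] × [Base int]]]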